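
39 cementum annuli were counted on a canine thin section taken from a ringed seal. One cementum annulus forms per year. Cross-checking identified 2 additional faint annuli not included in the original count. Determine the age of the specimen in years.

True cementum annulus count = 39 + 2 = 41.
At one cementum annulus per year, that is 41 years.

41 years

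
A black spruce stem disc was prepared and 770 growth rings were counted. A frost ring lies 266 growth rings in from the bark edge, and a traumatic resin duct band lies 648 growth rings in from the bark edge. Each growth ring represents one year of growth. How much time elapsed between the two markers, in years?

382 years

648 − 266 = 382 growth rings lie between the two events.
At one growth ring per year, 382 years elapsed between them.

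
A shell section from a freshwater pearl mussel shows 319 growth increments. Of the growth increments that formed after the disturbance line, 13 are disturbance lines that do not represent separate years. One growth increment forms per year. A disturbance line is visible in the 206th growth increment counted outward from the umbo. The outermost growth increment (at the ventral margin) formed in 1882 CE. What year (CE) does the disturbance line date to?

1782 CE

319 − 206 = 113 growth increments lie beyond the disturbance line toward the ventral margin.
Excluding 13 false growth increments: 113 − 13 = 100.
Counting back 100 years from 1882 CE places the disturbance line in 1882 − 100 = 1782 CE.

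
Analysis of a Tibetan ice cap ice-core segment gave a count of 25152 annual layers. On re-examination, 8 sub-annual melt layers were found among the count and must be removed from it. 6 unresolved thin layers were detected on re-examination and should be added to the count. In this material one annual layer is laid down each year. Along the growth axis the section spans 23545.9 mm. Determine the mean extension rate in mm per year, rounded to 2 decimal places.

Adjusted count: 25152 − 8 + 6 = 25150 annual layers.
23545.9 mm over 25150 years gives 23545.9 / 25150 ≈ 0.94 mm per year.

0.94 mm per year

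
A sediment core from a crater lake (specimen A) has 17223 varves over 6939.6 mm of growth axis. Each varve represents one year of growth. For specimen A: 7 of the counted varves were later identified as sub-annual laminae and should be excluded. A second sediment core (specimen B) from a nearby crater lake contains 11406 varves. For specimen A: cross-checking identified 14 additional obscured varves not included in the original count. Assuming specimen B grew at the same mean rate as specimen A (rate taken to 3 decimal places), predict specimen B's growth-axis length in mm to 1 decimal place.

4596.6 mm

Specimen A: adjusted count: 17223 − 7 + 14 = 17230 varves.
A: Extension rate ≈ 6939.6 / 17230 = 0.403 mm per year.
For B, 0.403 mm/year × 11406 years = 4596.6 mm.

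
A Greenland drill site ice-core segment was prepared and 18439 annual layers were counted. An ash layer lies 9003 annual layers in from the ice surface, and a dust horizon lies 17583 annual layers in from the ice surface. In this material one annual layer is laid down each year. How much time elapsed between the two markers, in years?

8580 yr

17583 − 9003 = 8580 annual layers lie between the two events.
One annual layer per year makes the interval 8580 years.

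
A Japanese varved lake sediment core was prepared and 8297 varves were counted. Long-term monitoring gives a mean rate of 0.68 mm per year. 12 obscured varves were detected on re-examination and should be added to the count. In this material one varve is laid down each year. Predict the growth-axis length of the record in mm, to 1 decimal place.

After corrections the count is 8297 + 12 = 8309 varves.
Length ≈ 0.68 × 8309 = 5650.1 mm.

5650.1 mm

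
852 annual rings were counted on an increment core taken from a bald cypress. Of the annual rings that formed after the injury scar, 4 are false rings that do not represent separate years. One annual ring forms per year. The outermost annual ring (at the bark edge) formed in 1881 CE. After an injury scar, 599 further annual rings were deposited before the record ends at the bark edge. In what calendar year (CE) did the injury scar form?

1286 CE

599 annual rings post-date the injury scar.
Excluding 4 false annual rings: 599 − 4 = 595.
The annual ring at the bark edge is 1881 CE, so the injury scar dates to 1881 − 595 = 1286 CE.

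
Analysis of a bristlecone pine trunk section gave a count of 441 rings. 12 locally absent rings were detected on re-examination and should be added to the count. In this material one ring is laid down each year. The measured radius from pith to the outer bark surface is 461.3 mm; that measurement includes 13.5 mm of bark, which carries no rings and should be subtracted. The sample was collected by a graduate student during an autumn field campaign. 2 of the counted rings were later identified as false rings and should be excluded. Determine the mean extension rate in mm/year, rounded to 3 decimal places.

Adjusted count: 441 − 2 + 12 = 451 rings.
The growth record spans 461.3 − 13.5 = 447.8 mm.
447.8 mm over 451 years gives 447.8 / 451 ≈ 0.993 mm/year.

0.993 mm/year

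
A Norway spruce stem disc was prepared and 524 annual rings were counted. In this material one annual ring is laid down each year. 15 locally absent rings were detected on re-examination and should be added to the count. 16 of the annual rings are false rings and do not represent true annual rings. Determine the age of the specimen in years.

523 yr

After corrections the count is 524 − 16 + 15 = 523 annual rings.
With a one-to-one annual ring periodicity this is 523 years.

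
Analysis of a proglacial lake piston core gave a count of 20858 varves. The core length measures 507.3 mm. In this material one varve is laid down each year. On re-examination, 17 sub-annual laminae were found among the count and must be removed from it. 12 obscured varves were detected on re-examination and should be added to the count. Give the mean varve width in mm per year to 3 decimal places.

Correcting the raw count gives 20858 − 17 + 12 = 20853 true varves.
Extension rate ≈ 507.3 / 20853 = 0.024 mm per year.

0.024 mm per year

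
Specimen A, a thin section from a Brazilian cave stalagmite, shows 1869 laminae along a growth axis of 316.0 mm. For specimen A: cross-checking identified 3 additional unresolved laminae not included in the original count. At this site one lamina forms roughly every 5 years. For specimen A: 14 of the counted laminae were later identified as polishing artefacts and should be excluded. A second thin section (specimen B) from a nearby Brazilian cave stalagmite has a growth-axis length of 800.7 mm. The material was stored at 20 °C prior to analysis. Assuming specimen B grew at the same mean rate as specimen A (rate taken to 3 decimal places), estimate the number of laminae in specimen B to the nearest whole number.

Specimen A: correcting the raw count gives 1869 − 14 + 3 = 1858 true laminae.
Specimen A: 1858 laminae at 5 years each span 1858 × 5 = 9290 years.
A: Extension rate ≈ 316.0 / 9290 = 0.034 mm/yr.
Specimen B: 800.7 mm / 0.034 mm per year = 23550.00 years; at 5 years per lamina that is 23550.00 / 5 ≈ 4710 laminae.

4710 laminae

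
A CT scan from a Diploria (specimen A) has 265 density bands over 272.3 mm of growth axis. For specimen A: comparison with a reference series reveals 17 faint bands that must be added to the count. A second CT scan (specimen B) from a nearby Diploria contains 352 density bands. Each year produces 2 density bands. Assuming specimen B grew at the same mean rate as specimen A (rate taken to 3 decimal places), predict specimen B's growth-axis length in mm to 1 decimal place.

Specimen A: after corrections the count is 265 + 17 = 282 density bands.
Specimen A: dividing by 2 density bands per year: 282 / 2 = 141 years.
A: Mean rate = 272.3 mm / 141 years ≈ 1.931 mm/yr.
Specimen B: dividing by 2 density bands per year: 352 / 2 = 176 years. B's length ≈ 1.931 × 176 = 339.9 mm.

339.9 mm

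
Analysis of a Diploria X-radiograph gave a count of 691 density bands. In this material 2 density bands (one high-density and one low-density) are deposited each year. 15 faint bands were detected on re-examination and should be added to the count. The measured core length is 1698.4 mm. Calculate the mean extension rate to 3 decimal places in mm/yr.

4.811 mm/yr

After corrections the count is 691 + 15 = 706 density bands.
Dividing by 2 density bands per year: 706 / 2 = 353 years.
Mean rate = 1698.4 mm / 353 years ≈ 4.811 mm/yr.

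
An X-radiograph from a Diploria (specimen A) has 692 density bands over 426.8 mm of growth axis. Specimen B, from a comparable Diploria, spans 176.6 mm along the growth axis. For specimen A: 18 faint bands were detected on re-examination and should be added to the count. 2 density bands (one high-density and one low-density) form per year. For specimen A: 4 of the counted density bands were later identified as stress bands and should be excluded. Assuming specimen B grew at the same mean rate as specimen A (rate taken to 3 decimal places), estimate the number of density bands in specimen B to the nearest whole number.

292 density bands

Specimen A: true density band count = 692 − 4 + 18 = 706.
Specimen A: 706 density bands at 2 per year is 706 / 2 = 353 years.
A: Mean rate = 426.8 mm / 353 years ≈ 1.209 mm per year.
B spans 176.6 / 1.209 = 146.07 years; at 2 density bands per year that is 146.07 × 2 ≈ 292 density bands.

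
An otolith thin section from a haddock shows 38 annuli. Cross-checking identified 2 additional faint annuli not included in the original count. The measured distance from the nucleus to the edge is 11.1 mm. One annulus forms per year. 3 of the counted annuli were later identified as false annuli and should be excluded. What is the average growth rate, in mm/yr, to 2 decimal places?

0.30 mm/yr

True annulus count = 38 − 3 + 2 = 37.
11.1 mm over 37 years gives 11.1 / 37 ≈ 0.30 mm/yr.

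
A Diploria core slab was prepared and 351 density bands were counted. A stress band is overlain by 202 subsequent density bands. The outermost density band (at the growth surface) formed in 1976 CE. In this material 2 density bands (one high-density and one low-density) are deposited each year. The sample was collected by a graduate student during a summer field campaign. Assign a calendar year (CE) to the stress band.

202 density bands formed after the stress band.
Dividing by 2 density bands per year: 202 / 2 = 101 years.
The density band at the growth surface is 1976 CE, so the stress band dates to 1976 − 101 = 1875 CE.

1875 CE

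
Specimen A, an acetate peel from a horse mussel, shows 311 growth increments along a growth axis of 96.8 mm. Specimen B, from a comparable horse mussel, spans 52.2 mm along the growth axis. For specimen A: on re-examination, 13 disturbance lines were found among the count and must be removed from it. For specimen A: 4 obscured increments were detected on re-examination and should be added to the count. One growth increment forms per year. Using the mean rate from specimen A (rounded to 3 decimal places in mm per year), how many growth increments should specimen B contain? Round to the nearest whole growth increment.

Specimen A: adjusted count: 311 − 13 + 4 = 302 growth increments.
A: Mean rate = 96.8 mm / 302 years ≈ 0.321 mm/year.
For B, 52.2 / 0.321 = 162.62 years ≈ 163 growth increments.

163 growth increments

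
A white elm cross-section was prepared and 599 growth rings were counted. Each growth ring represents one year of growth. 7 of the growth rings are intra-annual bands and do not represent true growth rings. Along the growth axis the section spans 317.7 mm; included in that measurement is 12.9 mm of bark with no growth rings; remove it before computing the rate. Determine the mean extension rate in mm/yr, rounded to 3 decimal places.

0.515 mm/yr

Adjusted count: 599 − 7 = 592 growth rings.
Net length = 317.7 − 12.9 = 304.8 mm.
Mean rate = 304.8 mm / 592 years ≈ 0.515 mm/yr.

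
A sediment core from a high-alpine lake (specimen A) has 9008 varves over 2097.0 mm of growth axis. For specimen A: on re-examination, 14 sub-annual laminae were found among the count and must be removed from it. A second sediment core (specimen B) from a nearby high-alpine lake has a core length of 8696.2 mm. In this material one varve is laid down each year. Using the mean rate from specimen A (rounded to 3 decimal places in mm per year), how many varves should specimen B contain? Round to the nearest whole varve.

37323 varves

Specimen A: after corrections the count is 9008 − 14 = 8994 varves.
A: Mean rate = 2097.0 mm / 8994 years ≈ 0.233 mm/year.
B spans 8696.2 / 0.233 = 37322.75 years ≈ 37323 varves.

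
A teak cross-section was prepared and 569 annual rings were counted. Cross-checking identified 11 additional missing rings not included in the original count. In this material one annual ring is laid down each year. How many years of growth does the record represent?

Correcting the raw count gives 569 + 11 = 580 true annual rings.
With a one-to-one annual ring periodicity this is 580 years.

580 yr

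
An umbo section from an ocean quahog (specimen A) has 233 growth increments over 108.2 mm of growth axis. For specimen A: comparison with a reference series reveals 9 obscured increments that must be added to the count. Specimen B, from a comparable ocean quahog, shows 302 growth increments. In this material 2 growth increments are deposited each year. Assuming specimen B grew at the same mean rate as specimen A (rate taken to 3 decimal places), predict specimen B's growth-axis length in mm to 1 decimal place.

Specimen A: correcting the raw count gives 233 + 9 = 242 true growth increments.
Specimen A: 242 growth increments at 2 per year is 242 / 2 = 121 years.
A: 108.2 mm over 121 years gives 108.2 / 121 ≈ 0.894 mm per year.
Specimen B: with 2 growth increments per year, 302 / 2 = 151 years. Length of B = 0.894 × 151 = 135.0 mm.

135.0 mm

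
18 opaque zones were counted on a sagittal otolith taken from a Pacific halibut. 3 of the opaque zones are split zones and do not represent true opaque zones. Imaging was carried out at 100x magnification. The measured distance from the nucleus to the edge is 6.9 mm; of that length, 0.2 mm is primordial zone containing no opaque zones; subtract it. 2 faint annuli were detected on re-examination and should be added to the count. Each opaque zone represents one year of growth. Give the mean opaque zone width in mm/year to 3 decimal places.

Correcting the raw count gives 18 − 3 + 2 = 17 true opaque zones.
Net length = 6.9 − 0.2 = 6.7 mm.
Mean rate = 6.7 mm / 17 years ≈ 0.394 mm/year.

0.394 mm/year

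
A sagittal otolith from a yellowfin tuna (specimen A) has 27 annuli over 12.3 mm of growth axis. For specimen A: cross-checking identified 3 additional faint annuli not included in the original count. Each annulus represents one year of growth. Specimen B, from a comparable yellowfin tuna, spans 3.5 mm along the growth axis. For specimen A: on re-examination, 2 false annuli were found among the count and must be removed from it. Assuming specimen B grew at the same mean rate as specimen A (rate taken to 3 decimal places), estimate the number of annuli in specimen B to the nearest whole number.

Specimen A: true annulus count = 27 − 2 + 3 = 28.
A: Extension rate ≈ 12.3 / 28 = 0.439 mm/yr.
Specimen B: 3.5 mm / 0.439 mm per year = 7.97 years ≈ 8 annuli.

8 annuli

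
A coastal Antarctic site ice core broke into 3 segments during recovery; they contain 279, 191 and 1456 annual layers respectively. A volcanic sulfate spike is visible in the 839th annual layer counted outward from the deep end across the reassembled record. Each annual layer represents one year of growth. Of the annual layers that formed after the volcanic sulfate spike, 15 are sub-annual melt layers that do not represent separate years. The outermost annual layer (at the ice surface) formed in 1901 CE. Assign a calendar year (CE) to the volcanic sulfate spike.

Total annual layers = 279 + 191 + 1456 = 1926.
Between annual layer 839 and the ice surface there are 1926 − 839 = 1087 annual layers.
Excluding 15 false annual layers: 1087 − 15 = 1072.
Counting back 1072 years from 1901 CE places the volcanic sulfate spike in 1901 − 1072 = 829 CE.

829 CE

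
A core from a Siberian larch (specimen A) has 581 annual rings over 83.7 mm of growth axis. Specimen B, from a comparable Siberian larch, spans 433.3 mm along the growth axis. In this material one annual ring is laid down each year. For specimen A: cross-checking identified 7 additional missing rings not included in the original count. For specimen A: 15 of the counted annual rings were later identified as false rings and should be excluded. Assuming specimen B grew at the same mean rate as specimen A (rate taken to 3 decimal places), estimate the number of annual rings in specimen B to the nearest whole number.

2968 annual rings

Specimen A: adjusted count: 581 − 15 + 7 = 573 annual rings.
A: Mean rate = 83.7 mm / 573 years ≈ 0.146 mm per year.
B spans 433.3 / 0.146 = 2967.81 years ≈ 2968 annual rings.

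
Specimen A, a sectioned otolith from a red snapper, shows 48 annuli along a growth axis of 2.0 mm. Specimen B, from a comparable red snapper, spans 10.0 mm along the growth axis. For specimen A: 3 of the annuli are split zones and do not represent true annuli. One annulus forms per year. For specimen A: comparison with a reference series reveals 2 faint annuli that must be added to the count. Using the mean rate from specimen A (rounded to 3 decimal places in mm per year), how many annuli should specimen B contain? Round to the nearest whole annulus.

233 annuli

Specimen A: correcting the raw count gives 48 − 3 + 2 = 47 true annuli.
A: Mean rate = 2.0 mm / 47 years ≈ 0.043 mm/yr.
B spans 10.0 / 0.043 = 232.56 years ≈ 233 annuli.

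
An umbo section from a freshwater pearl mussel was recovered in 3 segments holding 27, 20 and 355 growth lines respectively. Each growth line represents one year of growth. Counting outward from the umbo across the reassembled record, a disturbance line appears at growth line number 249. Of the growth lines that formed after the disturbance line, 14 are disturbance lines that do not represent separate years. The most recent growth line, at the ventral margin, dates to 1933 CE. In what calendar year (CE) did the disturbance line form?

1794 CE

Total growth lines = 27 + 20 + 355 = 402.
402 − 249 = 153 growth lines lie beyond the disturbance line toward the ventral margin.
Removing the 14 false growth lines leaves 153 − 14 = 139 true growth lines beyond the disturbance line.
Counting back 139 years from 1933 CE places the disturbance line in 1933 − 139 = 1794 CE.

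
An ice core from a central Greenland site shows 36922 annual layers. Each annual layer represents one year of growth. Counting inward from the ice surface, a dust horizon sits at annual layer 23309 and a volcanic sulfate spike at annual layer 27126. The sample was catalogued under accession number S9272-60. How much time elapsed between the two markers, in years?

27126 − 23309 = 3817 annual layers lie between the two events.
That is 3817 years at one annual layer per year.

3817 years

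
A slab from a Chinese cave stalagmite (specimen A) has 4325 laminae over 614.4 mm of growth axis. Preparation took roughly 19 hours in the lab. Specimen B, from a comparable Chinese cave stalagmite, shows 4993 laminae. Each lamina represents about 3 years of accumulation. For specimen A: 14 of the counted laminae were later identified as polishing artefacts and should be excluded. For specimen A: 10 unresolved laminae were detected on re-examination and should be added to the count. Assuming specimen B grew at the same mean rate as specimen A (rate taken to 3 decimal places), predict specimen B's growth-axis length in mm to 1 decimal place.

Specimen A: adjusted count: 4325 − 14 + 10 = 4321 laminae.
Specimen A: at 3 years per lamina, 4321 × 3 = 12963 years.
A: Mean rate = 614.4 mm / 12963 years ≈ 0.047 mm per year.
Specimen B: multiplying by 3 years per lamina: 4993 × 3 = 14979 years. B's length ≈ 0.047 × 14979 = 704.0 mm.

704.0 mm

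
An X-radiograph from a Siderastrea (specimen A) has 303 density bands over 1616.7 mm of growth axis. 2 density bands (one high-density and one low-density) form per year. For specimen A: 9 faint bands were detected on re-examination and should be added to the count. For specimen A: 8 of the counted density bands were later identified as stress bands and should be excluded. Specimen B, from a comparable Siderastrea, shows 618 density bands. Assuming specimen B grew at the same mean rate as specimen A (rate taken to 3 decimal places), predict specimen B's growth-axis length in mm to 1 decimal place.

Specimen A: true density band count = 303 − 8 + 9 = 304.
Specimen A: dividing by 2 density bands per year: 304 / 2 = 152 years.
A: 1616.7 mm over 152 years gives 1616.7 / 152 ≈ 10.636 mm/yr.
Specimen B: 618 density bands at 2 per year is 618 / 2 = 309 years. B's length ≈ 10.636 × 309 = 3286.5 mm.

3286.5 mm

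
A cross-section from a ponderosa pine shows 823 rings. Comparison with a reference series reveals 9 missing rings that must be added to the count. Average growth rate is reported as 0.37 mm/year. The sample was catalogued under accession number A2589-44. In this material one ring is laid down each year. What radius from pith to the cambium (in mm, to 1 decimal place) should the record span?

Correcting the raw count gives 823 + 9 = 832 true rings.
Predicted length = 0.37 mm/year × 832 years = 307.8 mm.

307.8 mm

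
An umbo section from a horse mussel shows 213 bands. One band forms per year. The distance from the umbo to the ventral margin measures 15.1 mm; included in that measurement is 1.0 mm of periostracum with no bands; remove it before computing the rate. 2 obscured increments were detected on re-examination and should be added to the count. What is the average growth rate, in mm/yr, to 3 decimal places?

After corrections the count is 213 + 2 = 215 bands.
The growth record spans 15.1 − 1.0 = 14.1 mm.
14.1 mm over 215 years gives 14.1 / 215 ≈ 0.066 mm/yr.

0.066 mm/yr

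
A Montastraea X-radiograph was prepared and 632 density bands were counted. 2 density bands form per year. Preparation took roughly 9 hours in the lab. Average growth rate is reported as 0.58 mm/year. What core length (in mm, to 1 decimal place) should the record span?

With 2 density bands per year, 632 / 2 = 316 years.
316 years at 0.58 mm/year gives 0.58 × 316 = 183.3 mm.

183.3 mm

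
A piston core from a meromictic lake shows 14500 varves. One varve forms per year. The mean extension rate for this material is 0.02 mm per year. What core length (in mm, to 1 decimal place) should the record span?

290.0 mm

The record spans 14500 years at 0.02 mm per year.
Predicted length = 0.02 mm/year × 14500 years = 290.0 mm.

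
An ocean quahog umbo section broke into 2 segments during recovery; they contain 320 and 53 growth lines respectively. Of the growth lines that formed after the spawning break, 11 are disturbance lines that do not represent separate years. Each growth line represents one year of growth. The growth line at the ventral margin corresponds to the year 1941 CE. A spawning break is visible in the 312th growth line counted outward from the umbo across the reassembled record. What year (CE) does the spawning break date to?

Total growth lines = 320 + 53 = 373.
373 − 312 = 61 growth lines lie beyond the spawning break toward the ventral margin.
Excluding 11 false growth lines: 61 − 11 = 50.
The growth line at the ventral margin is 1941 CE, so the spawning break dates to 1941 − 50 = 1891 CE.

1891 CE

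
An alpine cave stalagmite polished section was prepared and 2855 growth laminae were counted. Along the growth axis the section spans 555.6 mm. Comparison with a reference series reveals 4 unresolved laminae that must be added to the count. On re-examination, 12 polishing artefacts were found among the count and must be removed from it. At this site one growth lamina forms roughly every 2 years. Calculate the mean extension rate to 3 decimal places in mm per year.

Correcting the raw count gives 2855 − 12 + 4 = 2847 true growth laminae.
2847 growth laminae at 2 years each span 2847 × 2 = 5694 years.
Mean rate = 555.6 mm / 5694 years ≈ 0.098 mm per year.

0.098 mm per year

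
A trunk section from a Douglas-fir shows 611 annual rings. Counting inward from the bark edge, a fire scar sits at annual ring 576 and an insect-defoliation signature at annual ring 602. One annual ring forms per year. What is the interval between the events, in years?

26 yr

The two markers are separated by 602 − 576 = 26 annual rings.
At one annual ring per year, 26 years elapsed between them.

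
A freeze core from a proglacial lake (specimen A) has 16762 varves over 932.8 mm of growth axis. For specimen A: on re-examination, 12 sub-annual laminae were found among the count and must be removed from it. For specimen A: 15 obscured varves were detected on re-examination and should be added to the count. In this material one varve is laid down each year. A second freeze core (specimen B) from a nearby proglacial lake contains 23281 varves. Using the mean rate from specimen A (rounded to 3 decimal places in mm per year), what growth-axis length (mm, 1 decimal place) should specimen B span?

1303.7 mm

Specimen A: correcting the raw count gives 16762 − 12 + 15 = 16765 true varves.
A: 932.8 mm over 16765 years gives 932.8 / 16765 ≈ 0.056 mm per year.
B's length ≈ 0.056 × 23281 = 1303.7 mm.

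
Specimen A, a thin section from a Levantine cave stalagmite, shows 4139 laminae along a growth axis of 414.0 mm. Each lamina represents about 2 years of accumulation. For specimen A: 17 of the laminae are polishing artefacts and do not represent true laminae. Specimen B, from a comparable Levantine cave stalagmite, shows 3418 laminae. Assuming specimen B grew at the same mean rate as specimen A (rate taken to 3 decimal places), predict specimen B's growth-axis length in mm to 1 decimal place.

Specimen A: after corrections the count is 4139 − 17 = 4122 laminae.
Specimen A: multiplying by 2 years per lamina: 4122 × 2 = 8244 years.
A: Mean rate = 414.0 mm / 8244 years ≈ 0.050 mm per year.
Specimen B: multiplying by 2 years per lamina: 3418 × 2 = 6836 years. B's length ≈ 0.050 × 6836 = 341.8 mm.

341.8 mm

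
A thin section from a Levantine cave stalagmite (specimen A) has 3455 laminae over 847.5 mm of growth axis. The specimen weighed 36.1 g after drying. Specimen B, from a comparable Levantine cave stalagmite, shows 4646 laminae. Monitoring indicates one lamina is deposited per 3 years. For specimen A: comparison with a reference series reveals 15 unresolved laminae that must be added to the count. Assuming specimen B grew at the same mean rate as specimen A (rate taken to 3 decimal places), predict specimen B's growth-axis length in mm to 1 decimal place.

Specimen A: after corrections the count is 3455 + 15 = 3470 laminae.
Specimen A: at 3 years per lamina, 3470 × 3 = 10410 years.
A: Extension rate ≈ 847.5 / 10410 = 0.081 mm/yr.
Specimen B: 4646 laminae at 3 years each span 4646 × 3 = 13938 years. For B, 0.081 mm/year × 13938 years = 1129.0 mm.

1129.0 mm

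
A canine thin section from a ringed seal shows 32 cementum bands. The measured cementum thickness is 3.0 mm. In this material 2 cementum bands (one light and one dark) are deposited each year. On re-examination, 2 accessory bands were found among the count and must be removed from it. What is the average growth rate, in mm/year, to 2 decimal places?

0.20 mm/year

True cementum band count = 32 − 2 = 30.
30 cementum bands at 2 per year is 30 / 2 = 15 years.
3.0 mm over 15 years gives 3.0 / 15 ≈ 0.20 mm/year.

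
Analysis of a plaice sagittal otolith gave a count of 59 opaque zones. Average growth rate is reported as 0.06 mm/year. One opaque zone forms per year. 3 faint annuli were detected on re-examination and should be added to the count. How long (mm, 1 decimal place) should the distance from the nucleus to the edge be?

Adjusted count: 59 + 3 = 62 opaque zones.
Length ≈ 0.06 × 62 = 3.7 mm.

3.7 mm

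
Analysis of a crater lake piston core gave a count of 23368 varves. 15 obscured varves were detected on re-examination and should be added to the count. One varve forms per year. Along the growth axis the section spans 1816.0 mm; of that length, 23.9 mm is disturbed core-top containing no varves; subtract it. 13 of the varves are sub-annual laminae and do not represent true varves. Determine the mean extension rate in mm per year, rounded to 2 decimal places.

0.08 mm per year

True varve count = 23368 − 13 + 15 = 23370.
Removing the 23.9 mm offcut leaves 1816.0 − 23.9 = 1792.1 mm.
Mean rate = 1792.1 mm / 23370 years ≈ 0.08 mm per year.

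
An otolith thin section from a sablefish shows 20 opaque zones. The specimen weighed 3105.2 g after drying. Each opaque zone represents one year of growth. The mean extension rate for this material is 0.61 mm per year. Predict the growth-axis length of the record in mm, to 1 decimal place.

20 years of growth are recorded.
Length ≈ 0.61 × 20 = 12.2 mm.

12.2 mm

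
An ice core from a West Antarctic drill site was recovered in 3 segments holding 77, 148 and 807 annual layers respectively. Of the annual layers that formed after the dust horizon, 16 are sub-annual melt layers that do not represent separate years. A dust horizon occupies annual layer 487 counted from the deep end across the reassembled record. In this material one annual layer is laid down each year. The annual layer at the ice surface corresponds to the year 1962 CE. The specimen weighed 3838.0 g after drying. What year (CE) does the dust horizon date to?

1433 CE

Total annual layers = 77 + 148 + 807 = 1032.
The dust horizon sits at annual layer 487 from the deep end, so 1032 − 487 = 545 annual layers formed after it.
Excluding 16 false annual layers: 545 − 16 = 529.
Counting back 529 years from 1962 CE places the dust horizon in 1962 − 529 = 1433 CE.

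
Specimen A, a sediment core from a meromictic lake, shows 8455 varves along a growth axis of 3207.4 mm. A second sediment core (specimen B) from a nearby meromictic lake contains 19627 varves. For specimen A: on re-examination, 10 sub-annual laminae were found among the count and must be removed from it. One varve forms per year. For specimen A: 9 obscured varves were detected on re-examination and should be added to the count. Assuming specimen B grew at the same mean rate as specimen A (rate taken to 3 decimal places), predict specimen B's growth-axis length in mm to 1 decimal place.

Specimen A: adjusted count: 8455 − 10 + 9 = 8454 varves.
A: Extension rate ≈ 3207.4 / 8454 = 0.379 mm/year.
For B, 0.379 mm/year × 19627 years = 7438.6 mm.

7438.6 mm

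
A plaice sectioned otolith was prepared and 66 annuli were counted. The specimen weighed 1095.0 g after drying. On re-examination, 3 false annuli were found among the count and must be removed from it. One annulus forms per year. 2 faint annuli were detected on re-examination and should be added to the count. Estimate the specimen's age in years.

65 years

True annulus count = 66 − 3 + 2 = 65.
At one annulus per year, that is 65 years.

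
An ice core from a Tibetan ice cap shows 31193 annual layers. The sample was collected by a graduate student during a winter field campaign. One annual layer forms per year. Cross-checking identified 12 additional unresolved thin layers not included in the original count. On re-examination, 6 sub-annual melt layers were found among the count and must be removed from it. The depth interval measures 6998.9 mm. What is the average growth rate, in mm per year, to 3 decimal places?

0.224 mm per year

Correcting the raw count gives 31193 − 6 + 12 = 31199 true annual layers.
Mean rate = 6998.9 mm / 31199 years ≈ 0.224 mm per year.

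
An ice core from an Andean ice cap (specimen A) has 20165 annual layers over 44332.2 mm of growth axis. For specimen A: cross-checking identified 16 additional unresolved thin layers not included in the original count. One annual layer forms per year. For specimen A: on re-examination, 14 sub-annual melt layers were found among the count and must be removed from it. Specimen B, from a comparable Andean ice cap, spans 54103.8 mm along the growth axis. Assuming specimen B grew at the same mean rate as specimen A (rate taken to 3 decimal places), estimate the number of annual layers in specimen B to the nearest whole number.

Specimen A: true annual layer count = 20165 − 14 + 16 = 20167.
A: Extension rate ≈ 44332.2 / 20167 = 2.198 mm per year.
B spans 54103.8 / 2.198 = 24615.01 years ≈ 24615 annual layers.

24615 annual layers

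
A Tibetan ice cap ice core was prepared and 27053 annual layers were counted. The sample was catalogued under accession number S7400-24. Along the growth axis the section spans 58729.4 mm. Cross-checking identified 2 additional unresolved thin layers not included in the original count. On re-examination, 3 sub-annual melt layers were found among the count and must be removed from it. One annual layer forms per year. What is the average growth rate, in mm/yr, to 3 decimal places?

2.171 mm/yr

After corrections the count is 27053 − 3 + 2 = 27052 annual layers.
58729.4 mm over 27052 years gives 58729.4 / 27052 ≈ 2.171 mm/yr.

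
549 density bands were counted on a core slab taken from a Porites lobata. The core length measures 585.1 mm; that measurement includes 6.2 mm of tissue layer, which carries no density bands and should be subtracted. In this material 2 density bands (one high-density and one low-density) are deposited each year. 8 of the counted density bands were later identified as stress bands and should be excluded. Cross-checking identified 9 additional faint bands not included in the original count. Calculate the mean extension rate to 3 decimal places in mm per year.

2.105 mm per year

After corrections the count is 549 − 8 + 9 = 550 density bands.
550 density bands at 2 per year is 550 / 2 = 275 years.
Removing the 6.2 mm offcut leaves 585.1 − 6.2 = 578.9 mm.
Extension rate ≈ 578.9 / 275 = 2.105 mm per year.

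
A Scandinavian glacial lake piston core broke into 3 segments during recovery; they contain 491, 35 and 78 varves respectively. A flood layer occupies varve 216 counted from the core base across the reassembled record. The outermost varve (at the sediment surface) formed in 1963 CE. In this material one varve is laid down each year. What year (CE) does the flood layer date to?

1575 CE

Total varves = 491 + 35 + 78 = 604.
The flood layer sits at varve 216 from the core base, so 604 − 216 = 388 varves formed after it.
The varve at the sediment surface is 1963 CE, so the flood layer dates to 1963 − 388 = 1575 CE.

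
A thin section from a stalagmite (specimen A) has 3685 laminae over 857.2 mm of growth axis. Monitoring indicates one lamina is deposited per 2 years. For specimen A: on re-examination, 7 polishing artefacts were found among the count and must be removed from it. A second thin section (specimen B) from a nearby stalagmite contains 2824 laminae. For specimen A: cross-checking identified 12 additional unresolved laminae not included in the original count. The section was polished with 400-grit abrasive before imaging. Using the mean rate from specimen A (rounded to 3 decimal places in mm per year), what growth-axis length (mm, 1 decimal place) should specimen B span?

655.2 mm

Specimen A: true lamina count = 3685 − 7 + 12 = 3690.
Specimen A: 3690 laminae at 2 years each span 3690 × 2 = 7380 years.
A: 857.2 mm over 7380 years gives 857.2 / 7380 ≈ 0.116 mm per year.
Specimen B: multiplying by 2 years per lamina: 2824 × 2 = 5648 years. Length of B = 0.116 × 5648 = 655.2 mm.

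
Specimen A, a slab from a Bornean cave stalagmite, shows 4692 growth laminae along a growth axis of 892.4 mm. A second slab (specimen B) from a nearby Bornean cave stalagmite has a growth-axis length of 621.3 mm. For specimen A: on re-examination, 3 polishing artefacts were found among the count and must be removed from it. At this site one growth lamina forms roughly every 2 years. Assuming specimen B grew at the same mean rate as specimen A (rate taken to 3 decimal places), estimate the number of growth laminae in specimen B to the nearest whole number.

3270 growth laminae

Specimen A: after corrections the count is 4692 − 3 = 4689 growth laminae.
Specimen A: 4689 growth laminae at 2 years each span 4689 × 2 = 9378 years.
A: 892.4 mm over 9378 years gives 892.4 / 9378 ≈ 0.095 mm/year.
For B, 621.3 / 0.095 = 6540.00 years; at 2 years per growth lamina that is 6540.00 / 2 ≈ 3270 growth laminae.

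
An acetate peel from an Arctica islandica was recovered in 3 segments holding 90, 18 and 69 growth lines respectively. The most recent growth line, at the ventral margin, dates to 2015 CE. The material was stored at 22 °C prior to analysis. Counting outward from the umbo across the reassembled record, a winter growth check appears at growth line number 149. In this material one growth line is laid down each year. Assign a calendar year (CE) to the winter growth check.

1987 CE

Total growth lines = 90 + 18 + 69 = 177.
The winter growth check sits at growth line 149 from the umbo, so 177 − 149 = 28 growth lines formed after it.
Counting back 28 years from 2015 CE places the winter growth check in 2015 − 28 = 1987 CE.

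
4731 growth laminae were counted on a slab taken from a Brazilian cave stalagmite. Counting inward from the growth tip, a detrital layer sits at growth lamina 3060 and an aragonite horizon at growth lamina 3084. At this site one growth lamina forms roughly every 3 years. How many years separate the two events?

Separation: 3084 − 3060 = 24 growth laminae.
24 growth laminae at 3 years each span 24 × 3 = 72 years.

72 years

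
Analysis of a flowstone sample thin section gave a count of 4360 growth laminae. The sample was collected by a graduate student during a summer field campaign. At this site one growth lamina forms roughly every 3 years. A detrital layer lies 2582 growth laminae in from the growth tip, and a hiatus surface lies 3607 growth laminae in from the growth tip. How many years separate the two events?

3075 years

The two markers are separated by 3607 − 2582 = 1025 growth laminae.
At 3 years per growth lamina, 1025 × 3 = 3075 years.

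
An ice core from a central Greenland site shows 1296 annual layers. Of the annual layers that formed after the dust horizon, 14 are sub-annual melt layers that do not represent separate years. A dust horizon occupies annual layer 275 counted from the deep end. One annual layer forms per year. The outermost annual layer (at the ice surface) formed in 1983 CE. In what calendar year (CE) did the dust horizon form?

1296 − 275 = 1021 annual layers lie beyond the dust horizon toward the ice surface.
Removing the 14 false annual layers leaves 1021 − 14 = 1007 true annual layers beyond the dust horizon.
1983 − 1007 = 976 CE.

976 CE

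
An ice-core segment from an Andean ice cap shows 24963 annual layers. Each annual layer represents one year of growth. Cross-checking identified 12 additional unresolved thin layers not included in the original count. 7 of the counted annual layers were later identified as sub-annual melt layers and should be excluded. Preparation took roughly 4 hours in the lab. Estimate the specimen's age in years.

24968 years

After corrections the count is 24963 − 7 + 12 = 24968 annual layers.
With a one-to-one annual layer periodicity this is 24968 years.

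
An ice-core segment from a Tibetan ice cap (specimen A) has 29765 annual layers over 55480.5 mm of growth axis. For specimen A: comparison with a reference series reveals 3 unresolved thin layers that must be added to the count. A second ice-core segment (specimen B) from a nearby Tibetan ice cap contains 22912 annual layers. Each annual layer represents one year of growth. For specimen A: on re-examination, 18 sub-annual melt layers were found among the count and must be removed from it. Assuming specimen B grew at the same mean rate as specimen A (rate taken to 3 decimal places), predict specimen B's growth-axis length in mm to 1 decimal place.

Specimen A: adjusted count: 29765 − 18 + 3 = 29750 annual layers.
A: Mean rate = 55480.5 mm / 29750 years ≈ 1.865 mm per year.
Length of B = 1.865 × 22912 = 42730.9 mm.

42730.9 mm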